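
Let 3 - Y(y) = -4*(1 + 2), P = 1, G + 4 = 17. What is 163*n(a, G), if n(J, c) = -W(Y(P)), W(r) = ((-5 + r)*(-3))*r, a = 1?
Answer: 73350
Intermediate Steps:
G = 13 (G = -4 + 17 = 13)
Y(y) = 15 (Y(y) = 3 - (-4)*(1 + 2) = 3 - (-4)*3 = 3 - 1*(-12) = 3 + 12 = 15)
W(r) = r*(15 - 3*r) (W(r) = (15 - 3*r)*r = r*(15 - 3*r))
n(J, c) = 450 (n(J, c) = -3*15*(5 - 1*15) = -3*15*(5 - 15) = -3*15*(-10) = -1*(-450) = 450)
163*n(a, G) = 163*450 = 73350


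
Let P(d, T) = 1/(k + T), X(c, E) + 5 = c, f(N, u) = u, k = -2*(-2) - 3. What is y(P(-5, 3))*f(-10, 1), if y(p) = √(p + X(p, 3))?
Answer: 3*I*√2/2 ≈ 2.1213*I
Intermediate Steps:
k = 1 (k = 4 - 3 = 1)
X(c, E) = -5 + c
P(d, T) = 1/(1 + T)
y(p) = √(-5 + 2*p) (y(p) = √(p + (-5 + p)) = √(-5 + 2*p))
y(P(-5, 3))*f(-10, 1) = √(-5 + 2/(1 + 3))*1 = √(-5 + 2/4)*1 = √(-5 + 2*(¼))*1 = √(-5 + ½)*1 = √(-9/2)*1 = (3*I*√2/2)*1 = 3*I*√2/2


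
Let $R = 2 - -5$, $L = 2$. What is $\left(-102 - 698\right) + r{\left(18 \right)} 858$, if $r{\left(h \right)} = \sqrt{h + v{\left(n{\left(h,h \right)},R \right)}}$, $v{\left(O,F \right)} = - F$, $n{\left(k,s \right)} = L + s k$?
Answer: $-800 + 858 \sqrt{11} \approx 2045.7$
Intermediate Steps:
$R = 7$ ($R = 2 + 5 = 7$)
$n{\left(k,s \right)} = 2 + k s$ ($n{\left(k,s \right)} = 2 + s k = 2 + k s$)
$r{\left(h \right)} = \sqrt{-7 + h}$ ($r{\left(h \right)} = \sqrt{h - 7} = \sqrt{-7 + h}$)
$\left(-102 - 698\right) + r{\left(18 \right)} 858 = \left(-102 - 698\right) + \sqrt{-7 + 18} \cdot 858 = -800 + \sqrt{11} \cdot 858 = -800 + 858 \sqrt{11}$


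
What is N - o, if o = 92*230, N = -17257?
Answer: -38417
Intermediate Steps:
o = 21160
N - o = -17257 - 1*21160 = -17257 - 21160 = -38417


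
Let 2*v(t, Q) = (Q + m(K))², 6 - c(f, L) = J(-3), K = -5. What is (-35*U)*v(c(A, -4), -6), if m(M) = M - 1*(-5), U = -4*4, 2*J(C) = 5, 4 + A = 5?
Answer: 10080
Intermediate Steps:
A = 1 (A = -4 + 5 = 1)
J(C) = 5/2 (J(C) = (½)*5 = 5/2)
c(f, L) = 7/2 (c(f, L) = 6 - 1*5/2 = 6 - 5/2 = 7/2)
U = -16
m(M) = 5 + M (m(M) = M + 5 = 5 + M)
v(t, Q) = Q²/2 (v(t, Q) = (Q + (5 - 5))²/2 = (Q + 0)²/2 = Q²/2)
(-35*U)*v(c(A, -4), -6) = (-35*(-16))*((½)*(-6)²) = 560*((½)*36) = 560*18 = 10080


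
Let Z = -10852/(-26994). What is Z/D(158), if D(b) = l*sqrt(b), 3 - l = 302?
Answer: -2713*sqrt(158)/318812637 ≈ -0.00010697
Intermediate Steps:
l = -299 (l = 3 - 1*302 = 3 - 302 = -299)
Z = 5426/13497 (Z = -10852*(-1/26994) = 5426/13497 ≈ 0.40202)
D(b) = -299*sqrt(b)
Z/D(158) = 5426/(13497*((-299*sqrt(158)))) = 5426*(-sqrt(158)/47242)/13497 = -2713*sqrt(158)/318812637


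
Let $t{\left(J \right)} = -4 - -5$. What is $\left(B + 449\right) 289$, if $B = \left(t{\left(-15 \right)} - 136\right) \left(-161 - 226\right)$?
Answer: $15228566$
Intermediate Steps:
$t{\left(J \right)} = 1$ ($t{\left(J \right)} = -4 + 5 = 1$)
$B = 52245$ ($B = \left(1 - 136\right) \left(-161 - 226\right) = \left(-135\right) \left(-387\right) = 52245$)
$\left(B + 449\right) 289 = \left(52245 + 449\right) 289 = 52694 \cdot 289 = 15228566$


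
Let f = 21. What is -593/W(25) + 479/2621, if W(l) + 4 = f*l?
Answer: -1304694/1365541 ≈ -0.95544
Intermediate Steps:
W(l) = -4 + 21*l
-593/W(25) + 479/2621 = -593/(-4 + 21*25) + 479/2621 = -593/(-4 + 525) + 479*(1/2621) = -593/521 + 479/2621 = -1304694/1365541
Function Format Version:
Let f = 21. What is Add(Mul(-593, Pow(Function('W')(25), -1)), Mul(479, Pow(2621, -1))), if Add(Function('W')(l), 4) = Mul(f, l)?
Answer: Rational(-1304694, 1365541) ≈ -0.95544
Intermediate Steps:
Function('W')(l) = Add(-4, Mul(21, l))
Add(Mul(-593, Pow(Function('W')(25), -1)), Mul(479, Pow(2621, -1))) = Add(Mul(-593, Pow(Add(-4, Mul(21, 25)), -1)), Mul(479, Pow(2621, -1))) = Add(Mul(-593, Pow(Add(-4, 525), -1)), Mul(479, Rational(1, 2621))) = Add(Mul(-593, Pow(521, -1)), Rational(479, 2621)) = Add(Mul(-593, Rational(1, 521)), Rational(479, 2621)) = Add(Rational(-593, 521), Rational(479, 2621)) = Rational(-1304694, 1365541)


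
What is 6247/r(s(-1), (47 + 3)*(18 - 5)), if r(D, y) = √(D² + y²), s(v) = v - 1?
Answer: 6247*√105626/211252 ≈ 9.6107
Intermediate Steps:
s(v) = -1 + v
6247/r(s(-1), (47 + 3)*(18 - 5)) = 6247/(√((-1 - 1)² + ((47 + 3)*(18 - 5))²)) = 6247/(√((-2)² + (50*13)²)) = 6247/(√(4 + 650²)) = 6247/(√(4 + 422500)) = 6247/(√422504) = 6247/((2*√105626)) = 6247*(√105626/211252) = 6247*√105626/211252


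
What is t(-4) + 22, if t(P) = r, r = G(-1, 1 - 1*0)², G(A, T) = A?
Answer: 23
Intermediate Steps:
r = 1 (r = (-1)² = 1)
t(P) = 1
t(-4) + 22 = 1 + 22 = 23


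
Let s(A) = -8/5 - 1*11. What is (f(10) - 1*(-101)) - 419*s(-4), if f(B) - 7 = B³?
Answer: 31937/5 ≈ 6387.4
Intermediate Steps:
f(B) = 7 + B³
s(A) = -63/5 (s(A) = -8*⅕ - 11 = -8/5 - 11 = -63/5)
(f(10) - 1*(-101)) - 419*s(-4) = ((7 + 10³) - 1*(-101)) - 419*(-63/5) = ((7 + 1000) + 101) + 26397/5 = (1007 + 101) + 26397/5 = 1108 + 26397/5 = 31937/5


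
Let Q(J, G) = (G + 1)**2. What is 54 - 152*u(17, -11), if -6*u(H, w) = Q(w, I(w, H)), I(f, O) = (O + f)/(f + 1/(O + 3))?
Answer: 315354/5329 ≈ 59.177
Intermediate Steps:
I(f, O) = (O + f)/(f + 1/(3 + O))
Q(J, G) = (1 + G)**2
u(H, w) = -(1 + (H**2 + 3*H + 3*w + H*w)/(1 + 3*w + H*w))**2/6
54 - 152*u(17, -11) = 54 - (-76)*(1 + 17**2 + 3*17 + 6*(-11) + 2*17*(-11))**2/(3*(1 + 3*(-11) + 17*(-11))**2) = 54 - (-76)*(1 + 289 + 51 - 66 - 374)**2/(3*(1 - 33 - 187)**2) = 54 - (-76)*(-99)**2/(3*(-219)**2) = 54 - (-76)*9801/(3*47961) = 54 - 152*(-363/10658) = 54 + 27588/5329 = 315354/5329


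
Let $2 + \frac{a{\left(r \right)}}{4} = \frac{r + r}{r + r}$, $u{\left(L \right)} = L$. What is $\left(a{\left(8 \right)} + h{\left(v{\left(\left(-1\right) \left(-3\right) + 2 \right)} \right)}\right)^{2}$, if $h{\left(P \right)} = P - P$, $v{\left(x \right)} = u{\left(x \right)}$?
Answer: $16$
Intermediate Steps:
$v{\left(x \right)} = x$
$h{\left(P \right)} = 0$
$a{\left(r \right)} = -4$ ($a{\left(r \right)} = -8 + 4 \frac{r + r}{r + r} = -8 + 4 \frac{2 r}{2 r} = -8 + 4 \cdot 2 r \frac{1}{2 r} = -8 + 4 \cdot 1 = -8 + 4 = -4$)
$\left(a{\left(8 \right)} + h{\left(v{\left(\left(-1\right) \left(-3\right) + 2 \right)} \right)}\right)^{2} = \left(-4 + 0\right)^{2} = \left(-4\right)^{2} = 16$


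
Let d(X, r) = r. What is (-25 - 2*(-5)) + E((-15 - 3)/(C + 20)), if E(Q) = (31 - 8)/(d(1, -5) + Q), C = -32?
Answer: -151/7 ≈ -21.571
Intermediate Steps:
E(Q) = 23/(-5 + Q) (E(Q) = (31 - 8)/(-5 + Q) = 23/(-5 + Q))
(-25 - 2*(-5)) + E((-15 - 3)/(C + 20)) = (-25 - 2*(-5)) + 23/(-5 + (-15 - 3)/(-32 + 20)) = (-25 + 10) + 23/(-5 - 18/(-12)) = -15 + 23/(-5 - 18*(-1/12)) = -15 + 23/(-5 + 3/2) = -15 + 23/(-7/2) = -15 + 23*(-2/7) = -15 - 46/7 = -151/7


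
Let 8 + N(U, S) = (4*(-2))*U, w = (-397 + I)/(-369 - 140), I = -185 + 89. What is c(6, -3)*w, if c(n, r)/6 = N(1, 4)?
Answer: -47328/509 ≈ -92.982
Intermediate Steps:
I = -96
w = 493/509 (w = (-397 - 96)/(-369 - 140) = -493/(-509) = -493*(-1/509) = 493/509 ≈ 0.96857)
N(U, S) = -8 - 8*U (N(U, S) = -8 + (4*(-2))*U = -8 - 8*U)
c(n, r) = -96 (c(n, r) = 6*(-8 - 8*1) = 6*(-8 - 8) = 6*(-16) = -96)
c(6, -3)*w = -96*493/509 = -47328/509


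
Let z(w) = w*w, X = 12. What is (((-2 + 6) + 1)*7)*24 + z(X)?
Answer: 984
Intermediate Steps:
z(w) = w²
(((-2 + 6) + 1)*7)*24 + z(X) = (((-2 + 6) + 1)*7)*24 + 12² = ((4 + 1)*7)*24 + 144 = (5*7)*24 + 144 = 35*24 + 144 = 840 + 144 = 984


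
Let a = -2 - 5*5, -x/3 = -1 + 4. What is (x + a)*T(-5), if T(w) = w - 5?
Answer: 360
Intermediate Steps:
T(w) = -5 + w
x = -9 (x = -3*(-1 + 4) = -3*3 = -9)
a = -27 (a = -2 - 25 = -27)
(x + a)*T(-5) = (-9 - 27)*(-5 - 5) = -36*(-10) = 360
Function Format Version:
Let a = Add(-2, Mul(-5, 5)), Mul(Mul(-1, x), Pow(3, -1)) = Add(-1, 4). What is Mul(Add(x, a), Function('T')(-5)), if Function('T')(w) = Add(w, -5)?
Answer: 360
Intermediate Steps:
Function('T')(w) = Add(-5, w)
x = -9 (x = Mul(-3, Add(-1, 4)) = Mul(-3, 3) = -9)
a = -27 (a = Add(-2, -25) = -27)
Mul(Add(x, a), Function('T')(-5)) = Mul(Add(-9, -27), Add(-5, -5)) = Mul(-36, -10) = 360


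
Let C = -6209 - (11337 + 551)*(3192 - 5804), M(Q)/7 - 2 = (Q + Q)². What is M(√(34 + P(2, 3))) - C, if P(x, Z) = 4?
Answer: -31044169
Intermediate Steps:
M(Q) = 14 + 28*Q² (M(Q) = 14 + 7*(Q + Q)² = 14 + 7*(2*Q)² = 14 + 7*(4*Q²) = 14 + 28*Q²)
C = 31045247 (C = -6209 - 11888*(-2612) = -6209 - 1*(-31051456) = -6209 + 31051456 = 31045247)
M(√(34 + P(2, 3))) - C = (14 + 28*(√(34 + 4))²) - 1*31045247 = (14 + 28*(√38)²) - 31045247 = (14 + 28*38) - 31045247 = (14 + 1064) - 31045247 = 1078 - 31045247 = -31044169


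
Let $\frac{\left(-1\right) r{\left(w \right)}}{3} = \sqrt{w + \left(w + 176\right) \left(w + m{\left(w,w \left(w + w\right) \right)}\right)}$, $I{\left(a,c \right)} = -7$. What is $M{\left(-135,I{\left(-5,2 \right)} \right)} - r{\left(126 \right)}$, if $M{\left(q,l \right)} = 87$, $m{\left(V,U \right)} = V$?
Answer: $87 + 99 \sqrt{70} \approx 915.29$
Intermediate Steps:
$r{\left(w \right)} = - 3 \sqrt{w + 2 w \left(176 + w\right)}$ ($r{\left(w \right)} = - 3 \sqrt{w + \left(w + 176\right) \left(w + w\right)} = - 3 \sqrt{w + \left(176 + w\right) 2 w} = - 3 \sqrt{w + 2 w \left(176 + w\right)}$)
$M{\left(-135,I{\left(-5,2 \right)} \right)} - r{\left(126 \right)} = 87 - - 3 \sqrt{126 \left(353 + 2 \cdot 126\right)} = 87 - - 3 \sqrt{126 \left(353 + 252\right)} = 87 - - 3 \sqrt{126 \cdot 605} = 87 - - 3 \sqrt{76230} = 87 - - 3 \cdot 33 \sqrt{70} = 87 - - 99 \sqrt{70} = 87 + 99 \sqrt{70}$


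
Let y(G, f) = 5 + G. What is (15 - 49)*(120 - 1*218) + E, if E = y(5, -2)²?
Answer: 3432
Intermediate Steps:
E = 100 (E = (5 + 5)² = 10² = 100)
(15 - 49)*(120 - 1*218) + E = (15 - 49)*(120 - 1*218) + 100 = -34*(120 - 218) + 100 = -34*(-98) + 100 = 3332 + 100 = 3432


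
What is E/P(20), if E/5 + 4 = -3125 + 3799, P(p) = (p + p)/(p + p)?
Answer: 3350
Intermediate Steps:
P(p) = 1 (P(p) = (2*p)/((2*p)) = (2*p)*(1/(2*p)) = 1)
E = 3350 (E = -20 + 5*(-3125 + 3799) = -20 + 5*674 = -20 + 3370 = 3350)
E/P(20) = 3350/1 = 3350*1 = 3350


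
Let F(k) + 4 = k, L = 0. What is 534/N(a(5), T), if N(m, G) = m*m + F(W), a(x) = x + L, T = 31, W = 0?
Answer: 178/7 ≈ 25.429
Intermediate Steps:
F(k) = -4 + k
a(x) = x (a(x) = x + 0 = x)
N(m, G) = -4 + m**2 (N(m, G) = m*m + (-4 + 0) = m**2 - 4 = -4 + m**2)
534/N(a(5), T) = 534/(-4 + 5**2) = 534/(-4 + 25) = 534/21 = 534*(1/21) = 178/7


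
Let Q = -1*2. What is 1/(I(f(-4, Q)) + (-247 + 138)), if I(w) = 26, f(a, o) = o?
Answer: -1/83 ≈ -0.012048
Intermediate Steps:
Q = -2
1/(I(f(-4, Q)) + (-247 + 138)) = 1/(26 + (-247 + 138)) = 1/(26 - 109) = 1/(-83) = -1/83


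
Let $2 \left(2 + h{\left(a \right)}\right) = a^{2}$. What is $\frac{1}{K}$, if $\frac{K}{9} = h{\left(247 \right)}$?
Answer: $\frac{2}{549045} \approx 3.6427 \cdot 10^{-6}$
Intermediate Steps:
$h{\left(a \right)} = -2 + \frac{a^{2}}{2}$
$K = \frac{549045}{2}$ ($K = 9 \left(-2 + \frac{247^{2}}{2}\right) = 9 \left(-2 + \frac{1}{2} \cdot 61009\right) = 9 \left(-2 + \frac{61009}{2}\right) = 9 \cdot \frac{61005}{2} = \frac{549045}{2} \approx 2.7452 \cdot 10^{5}$)
$\frac{1}{K} = \frac{1}{\frac{549045}{2}} = \frac{2}{549045}$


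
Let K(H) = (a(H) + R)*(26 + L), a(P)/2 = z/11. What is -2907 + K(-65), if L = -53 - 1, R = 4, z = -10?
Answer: -32649/11 ≈ -2968.1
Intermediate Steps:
L = -54
a(P) = -20/11 (a(P) = 2*(-10/11) = -20/11)
K(H) = -672/11 (K(H) = (-20/11 + 4)*(26 - 54) = (24/11)*(-28) = -672/11)
-2907 + K(-65) = -2907 - 672/11 = -32649/11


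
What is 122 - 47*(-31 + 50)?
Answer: -771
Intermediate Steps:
122 - 47*(-31 + 50) = 122 - 47*19 = 122 - 893 = -771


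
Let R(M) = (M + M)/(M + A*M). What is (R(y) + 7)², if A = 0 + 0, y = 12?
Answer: 81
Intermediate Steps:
A = 0
R(M) = 2 (R(M) = (M + M)/(M + 0*M) = (2*M)/(M + 0) = (2*M)/M = 2)
(R(y) + 7)² = (2 + 7)² = 9² = 81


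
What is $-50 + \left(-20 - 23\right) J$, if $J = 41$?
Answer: $-1813$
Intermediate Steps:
$-50 + \left(-20 - 23\right) J = -50 + \left(-20 - 23\right) 41 = -50 - 1763 = -1813$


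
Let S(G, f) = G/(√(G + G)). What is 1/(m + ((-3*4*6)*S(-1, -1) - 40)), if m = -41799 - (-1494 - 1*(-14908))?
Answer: I/(-55253*I + 36*√2) ≈ -1.8099e-5 + 1.6677e-8*I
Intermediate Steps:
S(G, f) = √2*√G/2 (S(G, f) = G/(√(2*G)) = G/((√2*√G)) = G*(√2/(2*√G)) = √2*√G/2)
m = -55213 (m = -41799 - (-1494 + 14908) = -41799 - 1*13414 = -41799 - 13414 = -55213)
1/(m + ((-3*4*6)*S(-1, -1) - 40)) = 1/(-55213 + ((-3*4*6)*(√2*√(-1)/2) - 40)) = 1/(-55213 + ((-12*6)*(√2*I/2) - 40)) = 1/(-55213 + (-36*I*√2 - 40)) = 1/(-55213 + (-40 - 36*I*√2)) = 1/(-55253 - 36*I*√2)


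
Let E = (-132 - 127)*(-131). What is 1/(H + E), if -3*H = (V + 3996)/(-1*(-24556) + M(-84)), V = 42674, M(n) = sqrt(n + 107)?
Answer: 184128363337233/6247174591042102117 - 140010*sqrt(23)/6247174591042102117 ≈ 2.9474e-5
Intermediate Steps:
M(n) = sqrt(107 + n)
E = 33929 (E = -259*(-131) = 33929)
H = -46670/(3*(24556 + sqrt(23))) (H = -(42674 + 3996)/(3*(-1*(-24556) + sqrt(107 - 84))) = -46670/(3*(24556 + sqrt(23))) ≈ -0.63339)
1/(H + E) = 1/((-1146028520/1808991339 + 46670*sqrt(23)/1808991339) + 33929) = 1/(61376121112411/1808991339 + 46670*sqrt(23)/1808991339)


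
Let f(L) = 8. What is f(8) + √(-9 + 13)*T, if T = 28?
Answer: 64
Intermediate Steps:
f(8) + √(-9 + 13)*T = 8 + √(-9 + 13)*28 = 8 + √4*28 = 8 + 2*28 = 8 + 56 = 64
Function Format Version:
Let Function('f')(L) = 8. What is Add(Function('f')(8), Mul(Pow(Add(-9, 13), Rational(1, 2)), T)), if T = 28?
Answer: 64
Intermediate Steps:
Add(Function('f')(8), Mul(Pow(Add(-9, 13), Rational(1, 2)), T)) = Add(8, Mul(Pow(Add(-9, 13), Rational(1, 2)), 28)) = Add(8, Mul(Pow(4, Rational(1, 2)), 28)) = Add(8, Mul(2, 28)) = Add(8, 56) = 64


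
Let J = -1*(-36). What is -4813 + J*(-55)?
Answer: -6793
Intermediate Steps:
J = 36
-4813 + J*(-55) = -4813 + 36*(-55) = -4813 - 1980 = -6793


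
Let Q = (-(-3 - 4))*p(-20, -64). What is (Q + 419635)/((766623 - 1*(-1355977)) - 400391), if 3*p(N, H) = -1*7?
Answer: 1258856/5166627 ≈ 0.24365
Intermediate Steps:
p(N, H) = -7/3 (p(N, H) = (-1*7)/3 = (1/3)*(-7) = -7/3)
Q = -49/3 (Q = -(-3 - 4)*(-7/3) = -1*(-7)*(-7/3) = 7*(-7/3) = -49/3 ≈ -16.333)
(Q + 419635)/((766623 - 1*(-1355977)) - 400391) = (-49/3 + 419635)/((766623 - 1*(-1355977)) - 400391) = 1258856/(3*((766623 + 1355977) - 400391)) = 1258856/(3*(2122600 - 400391)) = (1258856/3)/1722209 = (1258856/3)*(1/1722209) = 1258856/5166627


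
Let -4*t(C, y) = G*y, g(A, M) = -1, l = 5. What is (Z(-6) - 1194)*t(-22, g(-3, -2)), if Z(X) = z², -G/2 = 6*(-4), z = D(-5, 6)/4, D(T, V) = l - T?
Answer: -14253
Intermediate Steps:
D(T, V) = 5 - T
z = 5/2 (z = (5 - 1*(-5))/4 = (5 + 5)*(¼) = 10*(¼) = 5/2 ≈ 2.5000)
G = 48 (G = -12*(-4) = -2*(-24) = 48)
t(C, y) = -12*y
Z(X) = 25/4 (Z(X) = (5/2)² = 25/4)
(Z(-6) - 1194)*t(-22, g(-3, -2)) = (25/4 - 1194)*(-12*(-1)) = -4751/4*12 = -14253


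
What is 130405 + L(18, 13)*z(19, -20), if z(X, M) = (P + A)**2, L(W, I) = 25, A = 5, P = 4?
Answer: 132430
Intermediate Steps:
z(X, M) = 81 (z(X, M) = (4 + 5)**2 = 9**2 = 81)
130405 + L(18, 13)*z(19, -20) = 130405 + 25*81 = 130405 + 2025 = 132430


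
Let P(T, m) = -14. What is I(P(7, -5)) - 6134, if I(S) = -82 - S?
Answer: -6202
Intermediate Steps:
I(P(7, -5)) - 6134 = (-82 - 1*(-14)) - 6134 = (-82 + 14) - 6134 = -68 - 6134 = -6202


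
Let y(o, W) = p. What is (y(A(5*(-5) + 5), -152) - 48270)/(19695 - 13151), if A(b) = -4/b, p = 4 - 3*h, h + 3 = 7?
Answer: -24139/3272 ≈ -7.3774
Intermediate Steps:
h = 4 (h = -3 + 7 = 4)
p = -8 (p = 4 - 3*4 = 4 - 12 = -8)
y(o, W) = -8
(y(A(5*(-5) + 5), -152) - 48270)/(19695 - 13151) = (-8 - 48270)/(19695 - 13151) = -48278/6544 = -48278*1/6544 = -24139/3272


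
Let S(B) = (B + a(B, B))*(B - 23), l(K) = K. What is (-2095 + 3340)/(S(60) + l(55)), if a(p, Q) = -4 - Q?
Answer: -415/31 ≈ -13.387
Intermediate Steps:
S(B) = 92 - 4*B (S(B) = (B + (-4 - B))*(B - 23) = -4*(-23 + B) = 92 - 4*B)
(-2095 + 3340)/(S(60) + l(55)) = (-2095 + 3340)/((92 - 4*60) + 55) = 1245/((92 - 240) + 55) = 1245/(-148 + 55) = 1245/(-93) = 1245*(-1/93) = -415/31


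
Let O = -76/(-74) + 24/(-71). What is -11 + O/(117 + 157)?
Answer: -3957984/359899 ≈ -10.997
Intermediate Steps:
O = 1810/2627 (O = -76*(-1/74) + 24*(-1/71) = 38/37 - 24/71 = 1810/2627 ≈ 0.68900)
-11 + O/(117 + 157) = -11 + (1810/2627)/(117 + 157) = -11 + (1810/2627)/274 = -11 + (1/274)*(1810/2627) = -11 + 905/359899 = -3957984/359899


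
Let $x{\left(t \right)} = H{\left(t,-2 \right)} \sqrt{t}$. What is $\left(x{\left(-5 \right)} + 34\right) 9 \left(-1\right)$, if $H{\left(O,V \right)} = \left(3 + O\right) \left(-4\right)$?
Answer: $-306 - 72 i \sqrt{5} \approx -306.0 - 161.0 i$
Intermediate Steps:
$H{\left(O,V \right)} = -12 - 4 O$
$x{\left(t \right)} = \sqrt{t} \left(-12 - 4 t\right)$ ($x{\left(t \right)} = \left(-12 - 4 t\right) \sqrt{t} = \sqrt{t} \left(-12 - 4 t\right)$)
$\left(x{\left(-5 \right)} + 34\right) 9 \left(-1\right) = \left(4 \sqrt{-5} \left(-3 - -5\right) + 34\right) 9 \left(-1\right) = \left(4 i \sqrt{5} \left(-3 + 5\right) + 34\right) \left(-9\right) = \left(4 i \sqrt{5} \cdot 2 + 34\right) \left(-9\right) = \left(8 i \sqrt{5} + 34\right) \left(-9\right) = \left(34 + 8 i \sqrt{5}\right) \left(-9\right) = -306 - 72 i \sqrt{5}$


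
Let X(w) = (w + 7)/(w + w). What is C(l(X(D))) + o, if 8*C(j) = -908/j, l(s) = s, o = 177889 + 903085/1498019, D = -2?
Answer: 1333090125506/7490095 ≈ 1.7798e+5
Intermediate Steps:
X(w) = (7 + w)/(2*w) (X(w) = (7 + w)/((2*w)) = (7 + w)*(1/(2*w)) = (7 + w)/(2*w))
o = 266482004976/1498019 (o = 177889 + 903085*(1/1498019) = 177889 + 903085/1498019 = 266482004976/1498019 ≈ 1.7789e+5)
C(j) = -227/(2*j) (C(j) = (-908/j)/8 = -227/(2*j))
C(l(X(D))) + o = -227*(-4/(7 - 2))/2 + 266482004976/1498019 = -227/(2*((½)*(-½)*5)) + 266482004976/1498019 = -227/(2*(-5/4)) + 266482004976/1498019 = -227/2*(-⅘) + 266482004976/1498019 = 454/5 + 266482004976/1498019 = 1333090125506/7490095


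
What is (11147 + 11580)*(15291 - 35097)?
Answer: -450130962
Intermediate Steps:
(11147 + 11580)*(15291 - 35097) = 22727*(-19806) = -450130962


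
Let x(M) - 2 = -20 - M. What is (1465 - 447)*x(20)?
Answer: -38684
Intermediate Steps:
x(M) = -18 - M (x(M) = 2 + (-20 - M) = -18 - M)
(1465 - 447)*x(20) = (1465 - 447)*(-18 - 1*20) = 1018*(-18 - 20) = 1018*(-38) = -38684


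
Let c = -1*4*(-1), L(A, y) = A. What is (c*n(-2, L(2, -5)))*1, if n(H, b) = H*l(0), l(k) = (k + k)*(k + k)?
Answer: 0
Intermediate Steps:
l(k) = 4*k² (l(k) = (2*k)*(2*k) = 4*k²)
n(H, b) = 0 (n(H, b) = H*(4*0²) = H*(4*0) = H*0 = 0)
c = 4 (c = -4*(-1) = 4)
(c*n(-2, L(2, -5)))*1 = (4*0)*1 = 0*1 = 0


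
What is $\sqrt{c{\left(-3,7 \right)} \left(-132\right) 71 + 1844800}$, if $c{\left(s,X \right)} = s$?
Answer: $2 \sqrt{468229} \approx 1368.5$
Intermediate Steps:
$\sqrt{c{\left(-3,7 \right)} \left(-132\right) 71 + 1844800} = \sqrt{\left(-3\right) \left(-132\right) 71 + 1844800} = \sqrt{396 \cdot 71 + 1844800} = \sqrt{28116 + 1844800} = \sqrt{1872916} = 2 \sqrt{468229}$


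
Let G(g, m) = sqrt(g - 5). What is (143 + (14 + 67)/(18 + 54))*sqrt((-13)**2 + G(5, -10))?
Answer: 14989/8 ≈ 1873.6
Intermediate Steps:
G(g, m) = sqrt(-5 + g)
(143 + (14 + 67)/(18 + 54))*sqrt((-13)**2 + G(5, -10)) = (143 + (14 + 67)/(18 + 54))*sqrt((-13)**2 + sqrt(-5 + 5)) = (143 + 81/72)*sqrt(169 + sqrt(0)) = (143 + 81*(1/72))*sqrt(169 + 0) = (143 + 9/8)*sqrt(169) = (1153/8)*13 = 14989/8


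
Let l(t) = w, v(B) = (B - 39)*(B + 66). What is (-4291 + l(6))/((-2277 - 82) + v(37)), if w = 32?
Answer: 4259/2565 ≈ 1.6604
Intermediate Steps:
v(B) = (-39 + B)*(66 + B)
l(t) = 32
(-4291 + l(6))/((-2277 - 82) + v(37)) = (-4291 + 32)/((-2277 - 82) + (-2574 + 37² + 27*37)) = -4259/(-2359 + (-2574 + 1369 + 999)) = -4259/(-2359 - 206) = -4259/(-2565) = -4259*(-1/2565) = 4259/2565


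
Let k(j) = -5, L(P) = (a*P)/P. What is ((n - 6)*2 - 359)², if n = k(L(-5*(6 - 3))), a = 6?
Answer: 145161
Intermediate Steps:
L(P) = 6 (L(P) = (6*P)/P = 6)
n = -5
((n - 6)*2 - 359)² = ((-5 - 6)*2 - 359)² = (-11*2 - 359)² = (-22 - 359)² = (-381)² = 145161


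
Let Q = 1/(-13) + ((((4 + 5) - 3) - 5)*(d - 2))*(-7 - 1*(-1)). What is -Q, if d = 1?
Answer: -77/13 ≈ -5.9231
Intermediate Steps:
Q = 77/13 (Q = 1/(-13) + ((((4 + 5) - 3) - 5)*(1 - 2))*(-7 - 1*(-1)) = -1/13 + (((9 - 3) - 5)*(-1))*(-7 + 1) = -1/13 + ((6 - 5)*(-1))*(-6) = -1/13 + (1*(-1))*(-6) = -1/13 - 1*(-6) = -1/13 + 6 = 77/13 ≈ 5.9231)
-Q = -1*77/13 = -77/13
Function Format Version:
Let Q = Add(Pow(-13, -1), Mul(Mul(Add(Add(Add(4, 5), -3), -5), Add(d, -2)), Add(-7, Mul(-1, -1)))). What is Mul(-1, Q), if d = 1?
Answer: Rational(-77, 13) ≈ -5.9231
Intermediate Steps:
Q = Rational(77, 13) (Q = Add(Pow(-13, -1), Mul(Mul(Add(Add(Add(4, 5), -3), -5), Add(1, -2)), Add(-7, Mul(-1, -1)))) = Add(Rational(-1, 13), Mul(Mul(Add(Add(9, -3), -5), -1), Add(-7, 1))) = Add(Rational(-1, 13), Mul(Mul(Add(6, -5), -1), -6)) = Add(Rational(-1, 13), Mul(Mul(1, -1), -6)) = Add(Rational(-1, 13), Mul(-1, -6)) = Add(Rational(-1, 13), 6) = Rational(77, 13) ≈ 5.9231)
Mul(-1, Q) = Mul(-1, Rational(77, 13)) = Rational(-77, 13)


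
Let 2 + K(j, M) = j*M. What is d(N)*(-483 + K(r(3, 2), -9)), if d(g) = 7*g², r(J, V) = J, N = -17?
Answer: -1035776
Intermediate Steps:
K(j, M) = -2 + M*j (K(j, M) = -2 + j*M = -2 + M*j)
d(N)*(-483 + K(r(3, 2), -9)) = (7*(-17)²)*(-483 + (-2 - 9*3)) = (7*289)*(-483 + (-2 - 27)) = 2023*(-483 - 29) = 2023*(-512) = -1035776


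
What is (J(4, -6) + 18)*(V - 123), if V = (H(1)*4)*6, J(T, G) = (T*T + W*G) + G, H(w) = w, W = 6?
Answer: 792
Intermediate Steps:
J(T, G) = T² + 7*G (J(T, G) = (T*T + 6*G) + G = (T² + 6*G) + G = T² + 7*G)
V = 24 (V = (1*4)*6 = 4*6 = 24)
(J(4, -6) + 18)*(V - 123) = ((4² + 7*(-6)) + 18)*(24 - 123) = ((16 - 42) + 18)*(-99) = (-26 + 18)*(-99) = -8*(-99) = 792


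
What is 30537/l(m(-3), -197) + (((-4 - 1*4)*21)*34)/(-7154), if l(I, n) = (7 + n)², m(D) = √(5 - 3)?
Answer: 30333207/18447100 ≈ 1.6443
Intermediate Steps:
m(D) = √2
30537/l(m(-3), -197) + (((-4 - 1*4)*21)*34)/(-7154) = 30537/((7 - 197)²) + (((-4 - 1*4)*21)*34)/(-7154) = 30537/((-190)²) + (((-4 - 4)*21)*34)*(-1/7154) = 30537/36100 + (-8*21*34)*(-1/7154) = 30537*(1/36100) - 168*34*(-1/7154) = 30537/36100 - 5712*(-1/7154) = 30537/36100 + 408/511 = 30333207/18447100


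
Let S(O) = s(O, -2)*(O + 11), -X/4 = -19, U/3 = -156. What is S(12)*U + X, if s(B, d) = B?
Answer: -129092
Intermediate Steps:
U = -468 (U = 3*(-156) = -468)
X = 76 (X = -4*(-19) = 76)
S(O) = O*(11 + O) (S(O) = O*(O + 11) = O*(11 + O))
S(12)*U + X = (12*(11 + 12))*(-468) + 76 = (12*23)*(-468) + 76 = 276*(-468) + 76 = -129168 + 76 = -129092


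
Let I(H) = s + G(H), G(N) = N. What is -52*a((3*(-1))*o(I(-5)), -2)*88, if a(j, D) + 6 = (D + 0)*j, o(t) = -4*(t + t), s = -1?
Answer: -1290432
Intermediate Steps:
I(H) = -1 + H
o(t) = -8*t
a(j, D) = -6 + D*j (a(j, D) = -6 + (D + 0)*j = -6 + D*j)
-52*a((3*(-1))*o(I(-5)), -2)*88 = -52*(-6 - 2*3*(-1)*(-8*(-1 - 5)))*88 = -52*(-6 - (-6)*(-8*(-6)))*88 = -52*(-6 - (-6)*48)*88 = -52*(-6 - 2*(-144))*88 = -52*(-6 + 288)*88 = -52*282*88 = -14664*88 = -1290432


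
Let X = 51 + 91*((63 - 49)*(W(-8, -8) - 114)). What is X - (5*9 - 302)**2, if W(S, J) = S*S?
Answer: -129698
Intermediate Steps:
W(S, J) = S**2
X = -63649 (X = 51 + 91*((63 - 49)*((-8)**2 - 114)) = 51 + 91*(14*(64 - 114)) = 51 + 91*(14*(-50)) = 51 + 91*(-700) = 51 - 63700 = -63649)
X - (5*9 - 302)**2 = -63649 - (5*9 - 302)**2 = -63649 - (45 - 302)**2 = -63649 - 1*(-257)**2 = -63649 - 1*66049 = -63649 - 66049 = -129698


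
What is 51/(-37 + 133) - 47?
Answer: -1487/32 ≈ -46.469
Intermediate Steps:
51/(-37 + 133) - 47 = 51/96 - 47 = 51*(1/96) - 47 = 17/32 - 47 = -1487/32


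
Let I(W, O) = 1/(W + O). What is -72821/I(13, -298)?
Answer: 20753985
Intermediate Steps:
I(W, O) = 1/(O + W)
-72821/I(13, -298) = -72821/(1/(-298 + 13)) = -72821/(1/(-285)) = -72821/(-1/285) = -72821*(-285) = 20753985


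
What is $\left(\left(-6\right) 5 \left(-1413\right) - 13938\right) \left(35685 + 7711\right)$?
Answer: $1234702992$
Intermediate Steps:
$\left(\left(-6\right) 5 \left(-1413\right) - 13938\right) \left(35685 + 7711\right) = \left(\left(-30\right) \left(-1413\right) - 13938\right) 43396 = \left(42390 - 13938\right) 43396 = 28452 \cdot 43396 = 1234702992$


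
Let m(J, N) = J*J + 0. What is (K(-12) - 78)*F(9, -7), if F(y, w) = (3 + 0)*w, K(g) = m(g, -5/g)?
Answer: -1386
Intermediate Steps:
m(J, N) = J² (m(J, N) = J² + 0 = J²)
K(g) = g²
F(y, w) = 3*w
(K(-12) - 78)*F(9, -7) = ((-12)² - 78)*(3*(-7)) = (144 - 78)*(-21) = 66*(-21) = -1386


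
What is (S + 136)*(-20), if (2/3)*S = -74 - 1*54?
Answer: 1120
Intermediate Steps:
S = -192 (S = 3*(-74 - 1*54)/2 = 3*(-74 - 54)/2 = (3/2)*(-128) = -192)
(S + 136)*(-20) = (-192 + 136)*(-20) = -56*(-20) = 1120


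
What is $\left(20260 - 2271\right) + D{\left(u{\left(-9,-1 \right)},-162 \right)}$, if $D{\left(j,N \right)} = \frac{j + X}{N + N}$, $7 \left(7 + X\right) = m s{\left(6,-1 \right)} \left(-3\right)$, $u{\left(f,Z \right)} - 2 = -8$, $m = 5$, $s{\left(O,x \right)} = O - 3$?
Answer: $\frac{10199797}{567} \approx 17989.0$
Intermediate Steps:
$s{\left(O,x \right)} = -3 + O$ ($s{\left(O,x \right)} = O - 3 = -3 + O$)
$u{\left(f,Z \right)} = -6$ ($u{\left(f,Z \right)} = 2 - 8 = -6$)
$X = - \frac{94}{7}$ ($X = -7 + \frac{5 \left(-3 + 6\right) \left(-3\right)}{7} = -7 + \frac{5 \cdot 3 \left(-3\right)}{7} = -7 + \frac{15 \left(-3\right)}{7} = -7 + \frac{1}{7} \left(-45\right) = -7 - \frac{45}{7} = - \frac{94}{7} \approx -13.429$)
$D{\left(j,N \right)} = \frac{- \frac{94}{7} + j}{2 N}$ ($D{\left(j,N \right)} = \frac{j - \frac{94}{7}}{N + N} = \frac{- \frac{94}{7} + j}{2 N}$)
$\left(20260 - 2271\right) + D{\left(u{\left(-9,-1 \right)},-162 \right)} = \left(20260 - 2271\right) + \frac{-94 + 7 \left(-6\right)}{14 \left(-162\right)} = 17989 + \frac{1}{14} \left(- \frac{1}{162}\right) \left(-94 - 42\right) = 17989 + \frac{1}{14} \left(- \frac{1}{162}\right) \left(-136\right) = 17989 + \frac{34}{567} = \frac{10199797}{567}$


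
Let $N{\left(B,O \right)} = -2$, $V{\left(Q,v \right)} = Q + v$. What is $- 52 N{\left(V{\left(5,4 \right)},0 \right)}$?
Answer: $104$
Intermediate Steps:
$- 52 N{\left(V{\left(5,4 \right)},0 \right)} = \left(-52\right) \left(-2\right) = 104$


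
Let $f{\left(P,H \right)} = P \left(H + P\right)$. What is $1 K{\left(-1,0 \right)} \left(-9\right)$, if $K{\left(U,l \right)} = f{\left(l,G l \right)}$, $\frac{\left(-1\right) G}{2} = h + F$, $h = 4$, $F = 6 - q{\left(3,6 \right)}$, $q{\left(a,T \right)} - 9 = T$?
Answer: $0$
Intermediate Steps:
$q{\left(a,T \right)} = 9 + T$
$F = -9$ ($F = 6 - \left(9 + 6\right) = 6 - 15 = -9$)
$G = 10$ ($G = - 2 \left(4 - 9\right) = \left(-2\right) \left(-5\right) = 10$)
$K{\left(U,l \right)} = 11 l^{2}$ ($K{\left(U,l \right)} = l \left(10 l + l\right) = l 11 l = 11 l^{2}$)
$1 K{\left(-1,0 \right)} \left(-9\right) = 1 \cdot 11 \cdot 0^{2} \left(-9\right) = 1 \cdot 11 \cdot 0 \left(-9\right) = 1 \cdot 0 \left(-9\right) = 0 \left(-9\right) = 0$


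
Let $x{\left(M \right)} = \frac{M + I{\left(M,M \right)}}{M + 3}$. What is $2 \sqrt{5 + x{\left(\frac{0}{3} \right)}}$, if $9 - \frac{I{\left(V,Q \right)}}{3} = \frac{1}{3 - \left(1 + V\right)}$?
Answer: $3 \sqrt{6} \approx 7.3485$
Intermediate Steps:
$I{\left(V,Q \right)} = 27 - \frac{3}{2 - V}$ ($I{\left(V,Q \right)} = 27 - \frac{3}{3 - \left(1 + V\right)} = 27 - \frac{3}{2 - V}$)
$x{\left(M \right)} = \frac{M + \frac{3 \left(-17 + 9 M\right)}{-2 + M}}{3 + M}$ ($x{\left(M \right)} = \frac{M + \frac{3 \left(-17 + 9 M\right)}{-2 + M}}{M + 3} = \frac{M + \frac{3 \left(-17 + 9 M\right)}{-2 + M}}{3 + M}$)
$2 \sqrt{5 + x{\left(\frac{0}{3} \right)}} = 2 \sqrt{5 + \frac{-51 + \left(\frac{0}{3}\right)^{2} + 25 \cdot \frac{0}{3}}{-6 + \frac{0}{3} + \left(\frac{0}{3}\right)^{2}}} = 2 \sqrt{5 + \frac{-51 + \left(0 \cdot \frac{1}{3}\right)^{2} + 25 \cdot 0 \cdot \frac{1}{3}}{-6 + 0 \cdot \frac{1}{3} + \left(0 \cdot \frac{1}{3}\right)^{2}}} = 2 \sqrt{5 + \frac{-51 + 0^{2} + 25 \cdot 0}{-6 + 0 + 0^{2}}} = 2 \sqrt{5 + \frac{-51 + 0 + 0}{-6 + 0 + 0}} = 2 \sqrt{5 + \frac{1}{-6} \left(-51\right)} = 2 \sqrt{5 - - \frac{17}{2}} = 2 \sqrt{5 + \frac{17}{2}} = 2 \sqrt{\frac{27}{2}} = 2 \frac{3 \sqrt{6}}{2} = 3 \sqrt{6}$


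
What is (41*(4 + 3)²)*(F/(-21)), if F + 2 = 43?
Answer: -11767/3 ≈ -3922.3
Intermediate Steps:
F = 41 (F = -2 + 43 = 41)
(41*(4 + 3)²)*(F/(-21)) = (41*(4 + 3)²)*(41/(-21)) = (41*7²)*(41*(-1/21)) = (41*49)*(-41/21) = 2009*(-41/21) = -11767/3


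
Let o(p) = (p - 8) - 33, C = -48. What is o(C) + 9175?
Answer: 9086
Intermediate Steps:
o(p) = -41 + p (o(p) = (-8 + p) - 33 = -41 + p)
o(C) + 9175 = (-41 - 48) + 9175 = -89 + 9175 = 9086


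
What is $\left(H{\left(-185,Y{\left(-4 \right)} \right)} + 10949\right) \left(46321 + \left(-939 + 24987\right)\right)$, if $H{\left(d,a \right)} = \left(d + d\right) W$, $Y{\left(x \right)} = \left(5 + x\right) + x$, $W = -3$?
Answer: $848579771$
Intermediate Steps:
$Y{\left(x \right)} = 5 + 2 x$
$H{\left(d,a \right)} = - 6 d$ ($H{\left(d,a \right)} = \left(d + d\right) \left(-3\right) = 2 d \left(-3\right) = - 6 d$)
$\left(H{\left(-185,Y{\left(-4 \right)} \right)} + 10949\right) \left(46321 + \left(-939 + 24987\right)\right) = \left(\left(-6\right) \left(-185\right) + 10949\right) \left(46321 + \left(-939 + 24987\right)\right) = \left(1110 + 10949\right) \left(46321 + 24048\right) = 12059 \cdot 70369 = 848579771$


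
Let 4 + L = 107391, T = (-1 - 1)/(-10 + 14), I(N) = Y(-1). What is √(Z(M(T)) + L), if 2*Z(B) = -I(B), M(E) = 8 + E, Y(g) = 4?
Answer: √107385 ≈ 327.70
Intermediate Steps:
I(N) = 4
T = -½ (T = -2/4 = -2*¼ = -½ ≈ -0.50000)
L = 107387 (L = -4 + 107391 = 107387)
Z(B) = -2 (Z(B) = (-1*4)/2 = (½)*(-4) = -2)
√(Z(M(T)) + L) = √(-2 + 107387) = √107385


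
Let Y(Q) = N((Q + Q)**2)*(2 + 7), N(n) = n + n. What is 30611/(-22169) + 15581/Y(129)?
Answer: -5190173669/3794547384 ≈ -1.3678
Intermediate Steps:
N(n) = 2*n
Y(Q) = 72*Q**2 (Y(Q) = (2*(Q + Q)**2)*(2 + 7) = (2*(2*Q)**2)*9 = (2*(4*Q**2))*9 = (8*Q**2)*9 = 72*Q**2)
30611/(-22169) + 15581/Y(129) = 30611/(-22169) + 15581/((72*129**2)) = 30611*(-1/22169) + 15581/((72*16641)) = -4373/3167 + 15581/1198152 = -5190173669/3794547384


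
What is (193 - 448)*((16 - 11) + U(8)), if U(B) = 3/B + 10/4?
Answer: -16065/8 ≈ -2008.1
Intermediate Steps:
U(B) = 5/2 + 3/B (U(B) = 3/B + 10*(¼) = 3/B + 5/2 = 5/2 + 3/B)
(193 - 448)*((16 - 11) + U(8)) = (193 - 448)*((16 - 11) + (5/2 + 3/8)) = -255*(5 + (5/2 + 3*(⅛))) = -255*(5 + (5/2 + 3/8)) = -255*(5 + 23/8) = -255*63/8 = -16065/8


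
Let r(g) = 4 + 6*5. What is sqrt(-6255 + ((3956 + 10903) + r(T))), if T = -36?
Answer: sqrt(8638) ≈ 92.941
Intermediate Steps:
r(g) = 34 (r(g) = 4 + 30 = 34)
sqrt(-6255 + ((3956 + 10903) + r(T))) = sqrt(-6255 + ((3956 + 10903) + 34)) = sqrt(-6255 + (14859 + 34)) = sqrt(-6255 + 14893) = sqrt(8638)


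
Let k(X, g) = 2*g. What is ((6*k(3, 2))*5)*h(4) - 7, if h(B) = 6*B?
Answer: 2873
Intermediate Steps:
((6*k(3, 2))*5)*h(4) - 7 = ((6*(2*2))*5)*(6*4) - 7 = ((6*4)*5)*24 - 7 = (24*5)*24 - 7 = 120*24 - 7 = 2880 - 7 = 2873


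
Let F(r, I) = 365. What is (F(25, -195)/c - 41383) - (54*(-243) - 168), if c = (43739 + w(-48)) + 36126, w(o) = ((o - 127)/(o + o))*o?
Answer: -896475577/31911 ≈ -28093.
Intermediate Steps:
w(o) = -127/2 + o/2 (w(o) = ((-127 + o)/((2*o)))*o = ((-127 + o)*(1/(2*o)))*o = ((-127 + o)/(2*o))*o = -127/2 + o/2)
c = 159555/2 (c = (43739 + (-127/2 + (1/2)*(-48))) + 36126 = (43739 + (-127/2 - 24)) + 36126 = (43739 - 175/2) + 36126 = 87303/2 + 36126 = 159555/2 ≈ 79778.)
(F(25, -195)/c - 41383) - (54*(-243) - 168) = (365/(159555/2) - 41383) - (54*(-243) - 168) = (365*(2/159555) - 41383) - (-13122 - 168) = (146/31911 - 41383) - 1*(-13290) = -1320572767/31911 + 13290 = -896475577/31911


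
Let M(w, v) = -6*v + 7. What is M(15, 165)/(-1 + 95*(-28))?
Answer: 983/2661 ≈ 0.36941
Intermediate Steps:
M(w, v) = 7 - 6*v
M(15, 165)/(-1 + 95*(-28)) = (7 - 6*165)/(-1 + 95*(-28)) = (7 - 990)/(-1 - 2660) = -983/(-2661) = -983*(-1/2661) = 983/2661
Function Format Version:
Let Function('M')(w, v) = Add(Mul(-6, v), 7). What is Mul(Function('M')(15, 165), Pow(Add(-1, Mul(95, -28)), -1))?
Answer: Rational(983, 2661) ≈ 0.36941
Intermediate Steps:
Function('M')(w, v) = Add(7, Mul(-6, v))
Mul(Function('M')(15, 165), Pow(Add(-1, Mul(95, -28)), -1)) = Mul(Add(7, Mul(-6, 165)), Pow(Add(-1, Mul(95, -28)), -1)) = Mul(Add(7, -990), Pow(Add(-1, -2660), -1)) = Mul(-983, Pow(-2661, -1)) = Mul(-983, Rational(-1, 2661)) = Rational(983, 2661)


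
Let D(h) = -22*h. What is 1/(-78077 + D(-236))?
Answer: -1/72885 ≈ -1.3720e-5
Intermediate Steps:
1/(-78077 + D(-236)) = 1/(-78077 - 22*(-236)) = 1/(-78077 + 5192) = 1/(-72885) = -1/72885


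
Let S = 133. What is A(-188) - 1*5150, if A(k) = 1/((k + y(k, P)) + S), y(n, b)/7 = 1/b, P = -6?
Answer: -1735556/337 ≈ -5150.0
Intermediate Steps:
y(n, b) = 7/b
A(k) = 1/(791/6 + k) (A(k) = 1/((k + 7/(-6)) + 133) = 1/((k + 7*(-⅙)) + 133) = 1/((k - 7/6) + 133) = 1/((-7/6 + k) + 133) = 1/(791/6 + k))
A(-188) - 1*5150 = 6/(791 + 6*(-188)) - 1*5150 = 6/(791 - 1128) - 5150 = 6/(-337) - 5150 = 6*(-1/337) - 5150 = -6/337 - 5150 = -1735556/337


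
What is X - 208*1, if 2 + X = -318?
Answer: -528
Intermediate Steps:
X = -320 (X = -2 - 318 = -320)
X - 208*1 = -320 - 208*1 = -320 - 208 = -528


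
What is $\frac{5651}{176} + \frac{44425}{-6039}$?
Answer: $\frac{2391599}{96624} \approx 24.752$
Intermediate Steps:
$\frac{5651}{176} + \frac{44425}{-6039} = 5651 \cdot \frac{1}{176} + 44425 \left(- \frac{1}{6039}\right) = \frac{5651}{176} - \frac{44425}{6039} = \frac{2391599}{96624}$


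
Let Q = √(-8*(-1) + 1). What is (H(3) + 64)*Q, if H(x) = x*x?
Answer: 219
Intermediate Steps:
H(x) = x²
Q = 3 (Q = √(8 + 1) = √9 = 3)
(H(3) + 64)*Q = (3² + 64)*3 = (9 + 64)*3 = 73*3 = 219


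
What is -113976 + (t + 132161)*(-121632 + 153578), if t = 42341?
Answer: 5574526916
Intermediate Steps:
-113976 + (t + 132161)*(-121632 + 153578) = -113976 + (42341 + 132161)*(-121632 + 153578) = -113976 + 174502*31946 = -113976 + 5574640892 = 5574526916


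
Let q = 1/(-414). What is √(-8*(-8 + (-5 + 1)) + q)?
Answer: √1828178/138 ≈ 9.7978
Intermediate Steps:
q = -1/414 ≈ -0.0024155
√(-8*(-8 + (-5 + 1)) + q) = √(-8*(-8 + (-5 + 1)) - 1/414) = √(-8*(-8 - 4) - 1/414) = √(-8*(-12) - 1/414) = √(96 - 1/414) = √(39743/414) = √1828178/138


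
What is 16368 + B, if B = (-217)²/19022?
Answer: 311399185/19022 ≈ 16370.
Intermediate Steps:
B = 47089/19022 (B = 47089*(1/19022) = 47089/19022 ≈ 2.4755)
16368 + B = 16368 + 47089/19022 = 311399185/19022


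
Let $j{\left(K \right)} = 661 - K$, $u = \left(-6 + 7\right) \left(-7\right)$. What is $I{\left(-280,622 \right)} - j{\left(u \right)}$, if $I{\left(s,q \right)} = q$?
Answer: $-46$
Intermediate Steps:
$u = -7$ ($u = 1 \left(-7\right) = -7$)
$I{\left(-280,622 \right)} - j{\left(u \right)} = 622 - \left(661 - -7\right) = 622 - \left(661 + 7\right) = 622 - 668 = -46$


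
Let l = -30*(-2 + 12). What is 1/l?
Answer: -1/300 ≈ -0.0033333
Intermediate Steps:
l = -300 (l = -30*10 = -300)
1/l = 1/(-300) = -1/300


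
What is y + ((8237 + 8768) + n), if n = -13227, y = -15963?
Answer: -12185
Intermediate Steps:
y + ((8237 + 8768) + n) = -15963 + ((8237 + 8768) - 13227) = -15963 + (17005 - 13227) = -15963 + 3778 = -12185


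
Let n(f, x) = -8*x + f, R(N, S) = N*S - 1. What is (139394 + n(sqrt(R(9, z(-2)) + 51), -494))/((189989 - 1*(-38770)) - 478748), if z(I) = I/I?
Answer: -143346/249989 - sqrt(59)/249989 ≈ -0.57344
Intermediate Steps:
z(I) = 1
R(N, S) = -1 + N*S
n(f, x) = f - 8*x
(139394 + n(sqrt(R(9, z(-2)) + 51), -494))/((189989 - 1*(-38770)) - 478748) = (139394 + (sqrt((-1 + 9*1) + 51) - 8*(-494)))/((189989 - 1*(-38770)) - 478748) = (139394 + (sqrt((-1 + 9) + 51) + 3952))/((189989 + 38770) - 478748) = (139394 + (sqrt(8 + 51) + 3952))/(228759 - 478748) = (139394 + (sqrt(59) + 3952))/(-249989) = (139394 + (3952 + sqrt(59)))*(-1/249989) = (143346 + sqrt(59))*(-1/249989) = -143346/249989 - sqrt(59)/249989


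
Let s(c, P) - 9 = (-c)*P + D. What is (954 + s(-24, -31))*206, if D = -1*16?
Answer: 41818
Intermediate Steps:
D = -16
s(c, P) = -7 - P*c (s(c, P) = 9 + ((-c)*P - 16) = 9 + (-P*c - 16) = 9 + (-16 - P*c) = -7 - P*c)
(954 + s(-24, -31))*206 = (954 + (-7 - 1*(-31)*(-24)))*206 = (954 + (-7 - 744))*206 = (954 - 751)*206 = 203*206 = 41818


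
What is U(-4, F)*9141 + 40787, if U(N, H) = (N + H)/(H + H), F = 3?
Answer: 78527/2 ≈ 39264.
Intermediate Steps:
U(N, H) = (H + N)/(2*H) (U(N, H) = (H + N)/((2*H)) = (H + N)*(1/(2*H)) = (H + N)/(2*H))
U(-4, F)*9141 + 40787 = ((½)*(3 - 4)/3)*9141 + 40787 = ((½)*(⅓)*(-1))*9141 + 40787 = -⅙*9141 + 40787 = -3047/2 + 40787 = 78527/2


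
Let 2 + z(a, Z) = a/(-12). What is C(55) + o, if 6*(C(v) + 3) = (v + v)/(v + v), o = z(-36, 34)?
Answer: -11/6 ≈ -1.8333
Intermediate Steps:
z(a, Z) = -2 - a/12 (z(a, Z) = -2 + a/(-12) = -2 + a*(-1/12) = -2 - a/12)
o = 1 (o = -2 - 1/12*(-36) = -2 + 3 = 1)
C(v) = -17/6 (C(v) = -3 + ((v + v)/(v + v))/6 = -3 + ((2*v)/((2*v)))/6 = -3 + ((2*v)*(1/(2*v)))/6 = -3 + (1/6)*1 = -3 + 1/6 = -17/6)
C(55) + o = -17/6 + 1 = -11/6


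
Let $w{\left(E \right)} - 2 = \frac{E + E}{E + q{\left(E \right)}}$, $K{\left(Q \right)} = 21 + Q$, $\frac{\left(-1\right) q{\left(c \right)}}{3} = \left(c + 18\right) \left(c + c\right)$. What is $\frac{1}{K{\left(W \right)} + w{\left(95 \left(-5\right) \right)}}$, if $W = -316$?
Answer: $- \frac{2743}{803697} \approx -0.003413$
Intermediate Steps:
$q{\left(c \right)} = - 6 c \left(18 + c\right)$ ($q{\left(c \right)} = - 3 \left(c + 18\right) \left(c + c\right) = - 3 \left(18 + c\right) 2 c = - 3 \cdot 2 c \left(18 + c\right) = - 6 c \left(18 + c\right)$)
$w{\left(E \right)} = 2 + \frac{2 E}{E - 6 E \left(18 + E\right)}$ ($w{\left(E \right)} = 2 + \frac{E + E}{E - 6 E \left(18 + E\right)} = 2 + \frac{2 E}{E - 6 E \left(18 + E\right)}$)
$\frac{1}{K{\left(W \right)} + w{\left(95 \left(-5\right) \right)}} = \frac{1}{\left(21 - 316\right) + \frac{4 \left(53 + 3 \cdot 95 \left(-5\right)\right)}{107 + 6 \cdot 95 \left(-5\right)}} = \frac{1}{-295 + \frac{4 \left(53 + 3 \left(-475\right)\right)}{107 + 6 \left(-475\right)}} = \frac{1}{-295 + \frac{4 \left(53 - 1425\right)}{107 - 2850}} = \frac{1}{-295 + 4 \frac{1}{-2743} \left(-1372\right)} = \frac{1}{-295 + 4 \left(- \frac{1}{2743}\right) \left(-1372\right)} = \frac{1}{-295 + \frac{5488}{2743}} = \frac{1}{- \frac{803697}{2743}} = - \frac{2743}{803697}$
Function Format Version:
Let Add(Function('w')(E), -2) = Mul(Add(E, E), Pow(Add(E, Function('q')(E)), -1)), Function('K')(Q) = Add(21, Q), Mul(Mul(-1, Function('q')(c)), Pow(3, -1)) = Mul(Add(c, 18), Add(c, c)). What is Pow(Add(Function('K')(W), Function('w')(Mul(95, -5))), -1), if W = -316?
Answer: Rational(-2743, 803697) ≈ -0.0034130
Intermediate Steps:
Function('q')(c) = Mul(-6, c, Add(18, c)) (Function('q')(c) = Mul(-3, Mul(Add(c, 18), Add(c, c))) = Mul(-3, Mul(Add(18, c), Mul(2, c))) = Mul(-3, Mul(2, c, Add(18, c))) = Mul(-6, c, Add(18, c)))
Function('w')(E) = Add(2, Mul(2, E, Pow(Add(E, Mul(-6, E, Add(18, E))), -1))) (Function('w')(E) = Add(2, Mul(Add(E, E), Pow(Add(E, Mul(-6, E, Add(18, E))), -1))) = Add(2, Mul(Mul(2, E), Pow(Add(E, Mul(-6, E, Add(18, E))), -1))) = Add(2, Mul(2, E, Pow(Add(E, Mul(-6, E, Add(18, E))), -1))))
Pow(Add(Function('K')(W), Function('w')(Mul(95, -5))), -1) = Pow(Add(Add(21, -316), Mul(4, Pow(Add(107, Mul(6, Mul(95, -5))), -1), Add(53, Mul(3, Mul(95, -5))))), -1) = Pow(Add(-295, Mul(4, Pow(Add(107, Mul(6, -475)), -1), Add(53, Mul(3, -475)))), -1) = Pow(Add(-295, Mul(4, Pow(Add(107, -2850), -1), Add(53, -1425))), -1) = Pow(Add(-295, Mul(4, Pow(-2743, -1), -1372)), -1) = Pow(Add(-295, Mul(4, Rational(-1, 2743), -1372)), -1) = Pow(Add(-295, Rational(5488, 2743)), -1) = Pow(Rational(-803697, 2743), -1) = Rational(-2743, 803697)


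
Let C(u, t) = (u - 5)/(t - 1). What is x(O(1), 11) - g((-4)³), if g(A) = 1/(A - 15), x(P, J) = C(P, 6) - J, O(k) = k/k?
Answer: -4656/395 ≈ -11.787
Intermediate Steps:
O(k) = 1
C(u, t) = (-5 + u)/(-1 + t)
x(P, J) = -1 - J + P/5 (x(P, J) = (-5 + P)/(-1 + 6) - J = (-5 + P)/5 - J = (-1 + P/5) - J = -1 - J + P/5)
g(A) = 1/(-15 + A)
x(O(1), 11) - g((-4)³) = (-1 - 1*11 + (⅕)*1) - 1/(-15 + (-4)³) = (-1 - 11 + ⅕) - 1/(-15 - 64) = -59/5 - 1/(-79) = -59/5 - 1*(-1/79) = -59/5 + 1/79 = -4656/395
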